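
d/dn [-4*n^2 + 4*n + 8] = 4 - 8*n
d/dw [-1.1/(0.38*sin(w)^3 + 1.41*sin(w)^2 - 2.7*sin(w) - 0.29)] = (1.254*sin(w)^2 + 3.102*sin(w) - 2.97)*cos(w)/(0.38*sin(w)^3 + 1.41*sin(w)^2 - 2.7*sin(w) - 0.29)^2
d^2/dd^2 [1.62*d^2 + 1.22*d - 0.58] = 3.24000000000000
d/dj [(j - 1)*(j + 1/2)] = 2*j - 1/2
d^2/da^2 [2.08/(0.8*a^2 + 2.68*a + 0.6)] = (-2.6624*a^2 - 8.91904*a + 2.08*(1.6*a + 2.68)*(3.2*a + 5.36) - 1.9968)/(0.8*a^2 + 2.68*a + 0.6)^3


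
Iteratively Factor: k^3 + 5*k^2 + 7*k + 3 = (k + 1)*(k^2 + 4*k + 3) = (k + 1)*(k + 3)*(k + 1)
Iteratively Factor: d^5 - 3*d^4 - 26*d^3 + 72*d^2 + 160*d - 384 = (d - 4)*(d^4 + d^3 - 22*d^2 - 16*d + 96) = (d - 4)^2*(d^3 + 5*d^2 - 2*d - 24) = (d - 4)^2*(d + 3)*(d^2 + 2*d - 8) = (d - 4)^2*(d + 3)*(d + 4)*(d - 2)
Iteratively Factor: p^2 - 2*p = (p)*(p - 2)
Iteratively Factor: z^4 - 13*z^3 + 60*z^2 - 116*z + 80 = (z - 5)*(z^3 - 8*z^2 + 20*z - 16) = (z - 5)*(z - 2)*(z^2 - 6*z + 8) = (z - 5)*(z - 4)*(z - 2)*(z - 2)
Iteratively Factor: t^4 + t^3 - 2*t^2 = (t - 1)*(t^3 + 2*t^2) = t*(t - 1)*(t^2 + 2*t) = t*(t - 1)*(t + 2)*(t)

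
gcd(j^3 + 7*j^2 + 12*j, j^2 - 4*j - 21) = j + 3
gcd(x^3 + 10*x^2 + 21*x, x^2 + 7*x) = x^2 + 7*x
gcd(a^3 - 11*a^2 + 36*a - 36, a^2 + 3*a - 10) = a - 2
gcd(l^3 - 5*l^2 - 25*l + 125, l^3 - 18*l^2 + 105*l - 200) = l^2 - 10*l + 25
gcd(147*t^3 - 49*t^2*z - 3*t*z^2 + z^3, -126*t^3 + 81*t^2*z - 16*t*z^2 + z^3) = 21*t^2 - 10*t*z + z^2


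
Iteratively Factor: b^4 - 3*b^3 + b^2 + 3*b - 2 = (b - 1)*(b^3 - 2*b^2 - b + 2) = (b - 2)*(b - 1)*(b^2 - 1) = (b - 2)*(b - 1)*(b + 1)*(b - 1)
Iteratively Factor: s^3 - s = (s - 1)*(s^2 + s) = (s - 1)*(s + 1)*(s)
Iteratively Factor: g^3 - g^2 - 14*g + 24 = (g - 2)*(g^2 + g - 12) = (g - 2)*(g + 4)*(g - 3)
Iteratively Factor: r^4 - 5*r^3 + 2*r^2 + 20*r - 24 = (r - 2)*(r^3 - 3*r^2 - 4*r + 12) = (r - 3)*(r - 2)*(r^2 - 4) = (r - 3)*(r - 2)*(r + 2)*(r - 2)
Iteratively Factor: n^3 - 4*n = (n + 2)*(n^2 - 2*n) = (n - 2)*(n + 2)*(n)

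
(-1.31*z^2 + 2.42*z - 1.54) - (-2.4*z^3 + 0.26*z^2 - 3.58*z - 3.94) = 2.4*z^3 - 1.57*z^2 + 6.0*z + 2.4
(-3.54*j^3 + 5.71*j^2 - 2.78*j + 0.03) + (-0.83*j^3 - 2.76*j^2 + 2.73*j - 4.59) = -4.37*j^3 + 2.95*j^2 - 0.0499999999999998*j - 4.56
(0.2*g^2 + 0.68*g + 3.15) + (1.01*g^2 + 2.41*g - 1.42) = 1.21*g^2 + 3.09*g + 1.73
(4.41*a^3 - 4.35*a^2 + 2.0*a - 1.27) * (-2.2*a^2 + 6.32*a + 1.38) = -9.702*a^5 + 37.4412*a^4 - 25.8062*a^3 + 9.431*a^2 - 5.2664*a - 1.7526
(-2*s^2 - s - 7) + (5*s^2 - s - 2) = 3*s^2 - 2*s - 9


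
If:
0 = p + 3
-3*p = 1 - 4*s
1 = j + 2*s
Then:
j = 5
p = -3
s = -2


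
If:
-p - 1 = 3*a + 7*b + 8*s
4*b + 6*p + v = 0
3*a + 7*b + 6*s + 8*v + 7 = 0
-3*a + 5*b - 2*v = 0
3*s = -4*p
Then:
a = 3119/7668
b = -181/2556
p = 38/213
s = -152/639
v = -503/639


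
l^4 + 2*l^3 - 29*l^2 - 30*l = l*(l - 5)*(l + 1)*(l + 6)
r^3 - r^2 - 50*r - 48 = (r - 8)*(r + 1)*(r + 6)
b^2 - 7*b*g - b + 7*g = (b - 1)*(b - 7*g)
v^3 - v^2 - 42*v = v*(v - 7)*(v + 6)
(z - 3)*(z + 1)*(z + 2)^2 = z^4 + 2*z^3 - 7*z^2 - 20*z - 12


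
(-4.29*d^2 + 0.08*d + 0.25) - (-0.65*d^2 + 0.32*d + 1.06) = -3.64*d^2 - 0.24*d - 0.81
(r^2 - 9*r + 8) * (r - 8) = r^3 - 17*r^2 + 80*r - 64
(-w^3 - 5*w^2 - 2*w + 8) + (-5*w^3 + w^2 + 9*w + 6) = -6*w^3 - 4*w^2 + 7*w + 14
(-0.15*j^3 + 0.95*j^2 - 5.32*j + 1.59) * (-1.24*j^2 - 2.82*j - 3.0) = 0.186*j^5 - 0.755*j^4 + 4.3678*j^3 + 10.1808*j^2 + 11.4762*j - 4.77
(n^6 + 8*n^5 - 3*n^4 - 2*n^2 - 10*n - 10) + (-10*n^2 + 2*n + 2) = n^6 + 8*n^5 - 3*n^4 - 12*n^2 - 8*n - 8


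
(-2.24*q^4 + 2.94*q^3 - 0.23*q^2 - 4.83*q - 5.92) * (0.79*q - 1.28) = -1.7696*q^5 + 5.1898*q^4 - 3.9449*q^3 - 3.5213*q^2 + 1.5056*q + 7.5776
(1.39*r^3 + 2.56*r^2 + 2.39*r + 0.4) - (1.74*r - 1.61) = 1.39*r^3 + 2.56*r^2 + 0.65*r + 2.01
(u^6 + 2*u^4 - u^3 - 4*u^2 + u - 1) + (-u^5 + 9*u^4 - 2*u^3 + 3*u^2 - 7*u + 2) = u^6 - u^5 + 11*u^4 - 3*u^3 - u^2 - 6*u + 1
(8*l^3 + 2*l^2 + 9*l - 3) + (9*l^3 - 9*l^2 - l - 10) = 17*l^3 - 7*l^2 + 8*l - 13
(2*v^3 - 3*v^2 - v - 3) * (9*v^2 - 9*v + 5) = 18*v^5 - 45*v^4 + 28*v^3 - 33*v^2 + 22*v - 15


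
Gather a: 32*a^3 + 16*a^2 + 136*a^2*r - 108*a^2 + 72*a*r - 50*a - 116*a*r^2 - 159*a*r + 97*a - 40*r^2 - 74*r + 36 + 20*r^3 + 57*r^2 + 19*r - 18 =32*a^3 + a^2*(136*r - 92) + a*(-116*r^2 - 87*r + 47) + 20*r^3 + 17*r^2 - 55*r + 18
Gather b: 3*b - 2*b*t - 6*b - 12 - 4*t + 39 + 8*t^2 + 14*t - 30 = b*(-2*t - 3) + 8*t^2 + 10*t - 3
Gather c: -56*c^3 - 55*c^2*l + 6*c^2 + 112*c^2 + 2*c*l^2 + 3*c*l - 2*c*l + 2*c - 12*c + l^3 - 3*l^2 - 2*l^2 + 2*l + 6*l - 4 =-56*c^3 + c^2*(118 - 55*l) + c*(2*l^2 + l - 10) + l^3 - 5*l^2 + 8*l - 4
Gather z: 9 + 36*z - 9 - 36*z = 0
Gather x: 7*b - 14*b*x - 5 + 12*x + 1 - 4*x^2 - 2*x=7*b - 4*x^2 + x*(10 - 14*b) - 4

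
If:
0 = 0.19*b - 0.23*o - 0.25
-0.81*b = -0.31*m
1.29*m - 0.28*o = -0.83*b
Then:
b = -0.08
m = -0.20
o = -1.15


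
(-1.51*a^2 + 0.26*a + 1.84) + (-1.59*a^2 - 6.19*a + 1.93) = -3.1*a^2 - 5.93*a + 3.77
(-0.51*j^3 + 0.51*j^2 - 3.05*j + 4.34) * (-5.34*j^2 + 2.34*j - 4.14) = 2.7234*j^5 - 3.9168*j^4 + 19.5918*j^3 - 32.424*j^2 + 22.7826*j - 17.9676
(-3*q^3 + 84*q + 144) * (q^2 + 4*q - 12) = -3*q^5 - 12*q^4 + 120*q^3 + 480*q^2 - 432*q - 1728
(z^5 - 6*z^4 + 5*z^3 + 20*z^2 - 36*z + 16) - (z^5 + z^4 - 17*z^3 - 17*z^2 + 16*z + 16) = -7*z^4 + 22*z^3 + 37*z^2 - 52*z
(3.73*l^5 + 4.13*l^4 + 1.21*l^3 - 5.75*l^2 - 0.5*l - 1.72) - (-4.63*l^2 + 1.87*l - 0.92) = 3.73*l^5 + 4.13*l^4 + 1.21*l^3 - 1.12*l^2 - 2.37*l - 0.8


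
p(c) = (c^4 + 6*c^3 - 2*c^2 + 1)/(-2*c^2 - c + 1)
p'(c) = (4*c + 1)*(c^4 + 6*c^3 - 2*c^2 + 1)/(-2*c^2 - c + 1)^2 + (4*c^3 + 18*c^2 - 4*c)/(-2*c^2 - c + 1)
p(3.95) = -17.07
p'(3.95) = -6.58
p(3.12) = -11.97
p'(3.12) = -5.69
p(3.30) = -13.02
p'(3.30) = -5.89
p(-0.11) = 0.89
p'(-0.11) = 1.06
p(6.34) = -35.76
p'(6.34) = -9.04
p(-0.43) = 0.18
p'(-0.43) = 4.34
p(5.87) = -31.62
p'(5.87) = -8.56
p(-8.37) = -9.57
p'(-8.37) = 5.66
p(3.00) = -11.30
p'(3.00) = -5.56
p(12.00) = -103.07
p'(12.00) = -14.73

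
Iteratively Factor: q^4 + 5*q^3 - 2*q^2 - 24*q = (q)*(q^3 + 5*q^2 - 2*q - 24) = q*(q + 4)*(q^2 + q - 6) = q*(q + 3)*(q + 4)*(q - 2)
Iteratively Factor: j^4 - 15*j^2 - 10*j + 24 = (j - 1)*(j^3 + j^2 - 14*j - 24) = (j - 1)*(j + 3)*(j^2 - 2*j - 8) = (j - 4)*(j - 1)*(j + 3)*(j + 2)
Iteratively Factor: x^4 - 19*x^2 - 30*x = (x)*(x^3 - 19*x - 30) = x*(x + 3)*(x^2 - 3*x - 10) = x*(x - 5)*(x + 3)*(x + 2)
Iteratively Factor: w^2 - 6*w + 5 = (w - 5)*(w - 1)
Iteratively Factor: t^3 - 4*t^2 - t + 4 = (t - 1)*(t^2 - 3*t - 4) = (t - 4)*(t - 1)*(t + 1)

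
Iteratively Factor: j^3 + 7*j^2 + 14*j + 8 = (j + 4)*(j^2 + 3*j + 2) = (j + 1)*(j + 4)*(j + 2)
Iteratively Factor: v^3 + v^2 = (v + 1)*(v^2) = v*(v + 1)*(v)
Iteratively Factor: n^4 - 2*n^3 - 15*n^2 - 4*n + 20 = (n - 5)*(n^3 + 3*n^2 - 4) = (n - 5)*(n + 2)*(n^2 + n - 2) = (n - 5)*(n - 1)*(n + 2)*(n + 2)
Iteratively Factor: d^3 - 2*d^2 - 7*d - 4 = (d + 1)*(d^2 - 3*d - 4) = (d + 1)^2*(d - 4)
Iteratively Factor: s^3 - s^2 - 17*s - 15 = (s + 3)*(s^2 - 4*s - 5) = (s + 1)*(s + 3)*(s - 5)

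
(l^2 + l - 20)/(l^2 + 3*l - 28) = (l + 5)/(l + 7)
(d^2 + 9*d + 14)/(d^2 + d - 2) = (d + 7)/(d - 1)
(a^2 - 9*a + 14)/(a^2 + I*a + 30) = (a^2 - 9*a + 14)/(a^2 + I*a + 30)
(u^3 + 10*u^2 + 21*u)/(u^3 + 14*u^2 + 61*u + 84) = u/(u + 4)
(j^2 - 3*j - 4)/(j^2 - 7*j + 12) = (j + 1)/(j - 3)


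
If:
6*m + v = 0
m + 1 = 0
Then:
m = -1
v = 6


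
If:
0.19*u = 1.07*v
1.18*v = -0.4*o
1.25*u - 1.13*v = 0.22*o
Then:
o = 0.00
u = 0.00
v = 0.00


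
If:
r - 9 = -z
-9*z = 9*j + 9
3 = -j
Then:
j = -3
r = 7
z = 2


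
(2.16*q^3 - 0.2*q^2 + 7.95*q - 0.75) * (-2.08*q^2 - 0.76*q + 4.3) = -4.4928*q^5 - 1.2256*q^4 - 7.096*q^3 - 5.342*q^2 + 34.755*q - 3.225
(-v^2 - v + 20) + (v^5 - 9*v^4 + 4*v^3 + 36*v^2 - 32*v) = v^5 - 9*v^4 + 4*v^3 + 35*v^2 - 33*v + 20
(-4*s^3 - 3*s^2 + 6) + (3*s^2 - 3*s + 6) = -4*s^3 - 3*s + 12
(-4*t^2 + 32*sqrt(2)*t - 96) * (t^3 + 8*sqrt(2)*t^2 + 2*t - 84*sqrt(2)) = -4*t^5 + 408*t^3 - 368*sqrt(2)*t^2 - 5568*t + 8064*sqrt(2)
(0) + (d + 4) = d + 4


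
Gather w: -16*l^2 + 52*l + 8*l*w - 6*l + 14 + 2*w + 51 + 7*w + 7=-16*l^2 + 46*l + w*(8*l + 9) + 72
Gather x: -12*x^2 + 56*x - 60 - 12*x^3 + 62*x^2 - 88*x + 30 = -12*x^3 + 50*x^2 - 32*x - 30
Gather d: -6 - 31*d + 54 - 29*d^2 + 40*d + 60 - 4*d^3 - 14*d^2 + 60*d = -4*d^3 - 43*d^2 + 69*d + 108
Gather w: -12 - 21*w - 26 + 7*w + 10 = -14*w - 28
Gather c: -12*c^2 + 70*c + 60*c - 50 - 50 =-12*c^2 + 130*c - 100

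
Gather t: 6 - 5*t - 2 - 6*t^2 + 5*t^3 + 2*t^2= 5*t^3 - 4*t^2 - 5*t + 4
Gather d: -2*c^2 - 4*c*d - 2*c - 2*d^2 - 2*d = -2*c^2 - 2*c - 2*d^2 + d*(-4*c - 2)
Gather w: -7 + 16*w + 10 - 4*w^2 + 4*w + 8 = -4*w^2 + 20*w + 11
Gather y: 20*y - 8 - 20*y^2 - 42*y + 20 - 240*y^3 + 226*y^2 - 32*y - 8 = -240*y^3 + 206*y^2 - 54*y + 4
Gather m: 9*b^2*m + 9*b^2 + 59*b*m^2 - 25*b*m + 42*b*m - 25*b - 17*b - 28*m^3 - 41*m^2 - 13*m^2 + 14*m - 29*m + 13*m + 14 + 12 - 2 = 9*b^2 - 42*b - 28*m^3 + m^2*(59*b - 54) + m*(9*b^2 + 17*b - 2) + 24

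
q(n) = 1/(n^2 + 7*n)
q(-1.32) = -0.13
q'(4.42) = -0.01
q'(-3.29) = -0.00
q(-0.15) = -0.97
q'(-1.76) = -0.04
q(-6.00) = -0.17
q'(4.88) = -0.00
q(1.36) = 0.09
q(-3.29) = -0.08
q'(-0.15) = -6.35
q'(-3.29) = -0.00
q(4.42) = 0.02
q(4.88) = 0.02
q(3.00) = 0.03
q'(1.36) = -0.08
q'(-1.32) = -0.08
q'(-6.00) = 0.14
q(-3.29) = -0.08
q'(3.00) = -0.01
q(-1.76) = -0.11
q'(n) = (-2*n - 7)/(n^2 + 7*n)^2 = (-2*n - 7)/(n^2*(n + 7)^2)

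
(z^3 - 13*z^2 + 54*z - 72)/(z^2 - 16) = (z^2 - 9*z + 18)/(z + 4)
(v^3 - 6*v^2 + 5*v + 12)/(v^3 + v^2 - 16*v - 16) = (v - 3)/(v + 4)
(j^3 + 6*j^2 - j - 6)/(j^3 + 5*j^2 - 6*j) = (j + 1)/j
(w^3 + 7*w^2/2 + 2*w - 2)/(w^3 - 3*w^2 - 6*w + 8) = (w^2 + 3*w/2 - 1)/(w^2 - 5*w + 4)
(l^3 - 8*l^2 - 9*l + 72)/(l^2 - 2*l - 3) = (l^2 - 5*l - 24)/(l + 1)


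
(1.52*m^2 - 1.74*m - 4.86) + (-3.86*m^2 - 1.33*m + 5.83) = -2.34*m^2 - 3.07*m + 0.97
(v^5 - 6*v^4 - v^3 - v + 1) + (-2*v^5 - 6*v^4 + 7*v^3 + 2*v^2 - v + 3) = -v^5 - 12*v^4 + 6*v^3 + 2*v^2 - 2*v + 4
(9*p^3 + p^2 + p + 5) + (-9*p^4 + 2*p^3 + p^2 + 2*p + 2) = -9*p^4 + 11*p^3 + 2*p^2 + 3*p + 7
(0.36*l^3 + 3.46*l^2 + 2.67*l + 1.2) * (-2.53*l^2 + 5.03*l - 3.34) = -0.9108*l^5 - 6.943*l^4 + 9.4463*l^3 - 1.1623*l^2 - 2.8818*l - 4.008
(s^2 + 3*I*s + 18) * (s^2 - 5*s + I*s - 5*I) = s^4 - 5*s^3 + 4*I*s^3 + 15*s^2 - 20*I*s^2 - 75*s + 18*I*s - 90*I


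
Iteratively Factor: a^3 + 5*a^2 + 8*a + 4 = (a + 2)*(a^2 + 3*a + 2) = (a + 2)^2*(a + 1)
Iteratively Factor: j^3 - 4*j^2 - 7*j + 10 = (j - 5)*(j^2 + j - 2) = (j - 5)*(j + 2)*(j - 1)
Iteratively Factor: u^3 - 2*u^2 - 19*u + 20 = (u + 4)*(u^2 - 6*u + 5) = (u - 1)*(u + 4)*(u - 5)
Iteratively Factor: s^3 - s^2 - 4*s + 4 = (s + 2)*(s^2 - 3*s + 2) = (s - 1)*(s + 2)*(s - 2)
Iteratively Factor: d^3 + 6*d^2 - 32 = (d - 2)*(d^2 + 8*d + 16) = (d - 2)*(d + 4)*(d + 4)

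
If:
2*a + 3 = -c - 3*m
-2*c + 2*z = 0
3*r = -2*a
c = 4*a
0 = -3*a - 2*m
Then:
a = -2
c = -8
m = 3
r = 4/3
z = -8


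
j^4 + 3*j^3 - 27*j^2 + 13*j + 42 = (j - 3)*(j - 2)*(j + 1)*(j + 7)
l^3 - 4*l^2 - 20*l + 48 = (l - 6)*(l - 2)*(l + 4)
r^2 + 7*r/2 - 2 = (r - 1/2)*(r + 4)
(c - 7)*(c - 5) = c^2 - 12*c + 35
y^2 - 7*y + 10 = (y - 5)*(y - 2)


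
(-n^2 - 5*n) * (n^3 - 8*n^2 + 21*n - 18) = -n^5 + 3*n^4 + 19*n^3 - 87*n^2 + 90*n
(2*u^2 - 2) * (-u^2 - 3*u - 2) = -2*u^4 - 6*u^3 - 2*u^2 + 6*u + 4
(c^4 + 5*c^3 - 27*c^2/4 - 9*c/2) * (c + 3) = c^5 + 8*c^4 + 33*c^3/4 - 99*c^2/4 - 27*c/2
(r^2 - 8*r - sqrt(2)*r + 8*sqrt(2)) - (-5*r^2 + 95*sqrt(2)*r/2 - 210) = 6*r^2 - 97*sqrt(2)*r/2 - 8*r + 8*sqrt(2) + 210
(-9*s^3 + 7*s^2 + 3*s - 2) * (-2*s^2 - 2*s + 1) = 18*s^5 + 4*s^4 - 29*s^3 + 5*s^2 + 7*s - 2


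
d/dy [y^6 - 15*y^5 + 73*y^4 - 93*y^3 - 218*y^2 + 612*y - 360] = 6*y^5 - 75*y^4 + 292*y^3 - 279*y^2 - 436*y + 612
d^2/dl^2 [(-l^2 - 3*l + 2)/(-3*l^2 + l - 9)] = 10*(6*l^3 - 27*l^2 - 45*l + 32)/(27*l^6 - 27*l^5 + 252*l^4 - 163*l^3 + 756*l^2 - 243*l + 729)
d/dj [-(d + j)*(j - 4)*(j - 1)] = -2*d*j + 5*d - 3*j^2 + 10*j - 4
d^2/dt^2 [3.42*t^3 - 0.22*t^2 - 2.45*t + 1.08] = 20.52*t - 0.44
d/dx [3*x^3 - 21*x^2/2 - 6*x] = 9*x^2 - 21*x - 6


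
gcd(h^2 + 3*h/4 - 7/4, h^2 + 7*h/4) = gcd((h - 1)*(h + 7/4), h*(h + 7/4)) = h + 7/4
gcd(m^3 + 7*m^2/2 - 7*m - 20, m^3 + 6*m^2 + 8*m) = m^2 + 6*m + 8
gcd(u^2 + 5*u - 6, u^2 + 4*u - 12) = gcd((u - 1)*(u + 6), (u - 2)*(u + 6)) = u + 6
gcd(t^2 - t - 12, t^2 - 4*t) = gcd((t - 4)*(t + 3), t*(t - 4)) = t - 4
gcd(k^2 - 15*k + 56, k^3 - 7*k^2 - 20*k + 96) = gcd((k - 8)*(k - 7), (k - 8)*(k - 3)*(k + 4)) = k - 8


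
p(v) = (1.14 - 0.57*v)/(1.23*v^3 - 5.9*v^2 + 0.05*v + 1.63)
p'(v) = (1.14 - 0.57*v)*(-3.69*v^2 + 11.8*v - 0.05)/(1.23*v^3 - 5.9*v^2 + 0.05*v + 1.63)^2 - 0.57/(1.23*v^3 - 5.9*v^2 + 0.05*v + 1.63) = (1.4022*v^3 - 7.5696*v^2 + 13.452*v - 0.9861)/(1.5129*v^6 - 14.514*v^5 + 34.933*v^4 + 3.4198*v^3 - 19.2315*v^2 + 0.163*v + 2.6569)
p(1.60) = -0.03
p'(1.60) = 0.10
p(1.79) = -0.01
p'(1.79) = 0.07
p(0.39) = 1.11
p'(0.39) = 4.69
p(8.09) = -0.01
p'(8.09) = 0.00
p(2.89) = 0.03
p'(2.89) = 0.03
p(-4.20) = -0.02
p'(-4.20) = -0.01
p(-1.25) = -0.18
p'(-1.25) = -0.32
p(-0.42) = 2.89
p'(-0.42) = -35.47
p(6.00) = -0.04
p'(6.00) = 0.04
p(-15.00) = -0.00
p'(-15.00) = -0.00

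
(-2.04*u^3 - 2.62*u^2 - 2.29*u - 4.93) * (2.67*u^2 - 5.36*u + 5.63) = -5.4468*u^5 + 3.939*u^4 - 3.5563*u^3 - 15.6393*u^2 + 13.5321*u - 27.7559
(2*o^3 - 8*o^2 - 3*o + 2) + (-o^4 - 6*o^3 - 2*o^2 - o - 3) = -o^4 - 4*o^3 - 10*o^2 - 4*o - 1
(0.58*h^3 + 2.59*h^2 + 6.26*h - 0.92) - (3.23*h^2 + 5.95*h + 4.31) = 0.58*h^3 - 0.64*h^2 + 0.31*h - 5.23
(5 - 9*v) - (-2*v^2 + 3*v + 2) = 2*v^2 - 12*v + 3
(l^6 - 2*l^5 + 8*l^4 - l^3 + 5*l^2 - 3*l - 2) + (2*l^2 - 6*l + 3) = l^6 - 2*l^5 + 8*l^4 - l^3 + 7*l^2 - 9*l + 1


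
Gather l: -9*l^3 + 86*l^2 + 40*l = -9*l^3 + 86*l^2 + 40*l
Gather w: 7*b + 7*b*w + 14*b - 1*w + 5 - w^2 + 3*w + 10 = 21*b - w^2 + w*(7*b + 2) + 15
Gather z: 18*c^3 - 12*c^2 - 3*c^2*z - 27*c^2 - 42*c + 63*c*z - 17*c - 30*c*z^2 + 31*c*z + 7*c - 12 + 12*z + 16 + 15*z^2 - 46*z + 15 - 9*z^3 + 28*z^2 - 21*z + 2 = 18*c^3 - 39*c^2 - 52*c - 9*z^3 + z^2*(43 - 30*c) + z*(-3*c^2 + 94*c - 55) + 21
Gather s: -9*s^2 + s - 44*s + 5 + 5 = -9*s^2 - 43*s + 10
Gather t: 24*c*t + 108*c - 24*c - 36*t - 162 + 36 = 84*c + t*(24*c - 36) - 126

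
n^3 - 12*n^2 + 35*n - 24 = (n - 8)*(n - 3)*(n - 1)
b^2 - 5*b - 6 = (b - 6)*(b + 1)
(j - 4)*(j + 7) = j^2 + 3*j - 28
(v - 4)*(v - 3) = v^2 - 7*v + 12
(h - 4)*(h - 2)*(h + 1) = h^3 - 5*h^2 + 2*h + 8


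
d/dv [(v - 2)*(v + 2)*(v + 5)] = 3*v^2 + 10*v - 4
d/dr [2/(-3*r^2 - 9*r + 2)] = 6*(2*r + 3)/(3*r^2 + 9*r - 2)^2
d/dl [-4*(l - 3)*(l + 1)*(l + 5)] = -12*l^2 - 24*l + 52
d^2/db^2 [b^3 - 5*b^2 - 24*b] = 6*b - 10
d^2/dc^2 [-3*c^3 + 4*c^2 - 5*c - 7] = 8 - 18*c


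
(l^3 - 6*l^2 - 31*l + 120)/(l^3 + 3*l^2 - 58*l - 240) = (l - 3)/(l + 6)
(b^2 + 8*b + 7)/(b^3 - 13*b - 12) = (b + 7)/(b^2 - b - 12)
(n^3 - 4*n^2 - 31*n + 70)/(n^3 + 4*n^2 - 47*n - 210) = (n - 2)/(n + 6)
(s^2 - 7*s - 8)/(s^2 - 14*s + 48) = (s + 1)/(s - 6)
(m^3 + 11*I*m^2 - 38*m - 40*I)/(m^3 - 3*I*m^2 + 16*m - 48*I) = (m^2 + 7*I*m - 10)/(m^2 - 7*I*m - 12)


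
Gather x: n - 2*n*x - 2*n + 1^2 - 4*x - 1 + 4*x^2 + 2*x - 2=-n + 4*x^2 + x*(-2*n - 2) - 2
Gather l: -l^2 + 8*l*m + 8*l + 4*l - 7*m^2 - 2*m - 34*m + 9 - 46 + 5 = -l^2 + l*(8*m + 12) - 7*m^2 - 36*m - 32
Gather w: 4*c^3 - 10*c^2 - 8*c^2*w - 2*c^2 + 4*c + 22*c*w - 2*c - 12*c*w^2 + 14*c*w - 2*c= 4*c^3 - 12*c^2 - 12*c*w^2 + w*(-8*c^2 + 36*c)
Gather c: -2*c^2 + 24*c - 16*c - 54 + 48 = -2*c^2 + 8*c - 6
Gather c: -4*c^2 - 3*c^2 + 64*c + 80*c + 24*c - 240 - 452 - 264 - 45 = -7*c^2 + 168*c - 1001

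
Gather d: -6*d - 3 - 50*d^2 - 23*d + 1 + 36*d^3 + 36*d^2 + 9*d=36*d^3 - 14*d^2 - 20*d - 2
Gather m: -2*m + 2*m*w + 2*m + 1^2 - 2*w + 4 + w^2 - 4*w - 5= 2*m*w + w^2 - 6*w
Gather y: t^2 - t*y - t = t^2 - t*y - t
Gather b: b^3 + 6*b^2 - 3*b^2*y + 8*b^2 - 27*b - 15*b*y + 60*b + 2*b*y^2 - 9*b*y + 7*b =b^3 + b^2*(14 - 3*y) + b*(2*y^2 - 24*y + 40)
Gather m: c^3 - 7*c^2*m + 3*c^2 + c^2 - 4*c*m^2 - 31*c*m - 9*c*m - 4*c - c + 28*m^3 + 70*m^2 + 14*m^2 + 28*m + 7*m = c^3 + 4*c^2 - 5*c + 28*m^3 + m^2*(84 - 4*c) + m*(-7*c^2 - 40*c + 35)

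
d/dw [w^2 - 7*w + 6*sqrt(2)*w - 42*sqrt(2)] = 2*w - 7 + 6*sqrt(2)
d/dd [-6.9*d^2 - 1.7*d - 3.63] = -13.8*d - 1.7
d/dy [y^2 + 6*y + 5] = 2*y + 6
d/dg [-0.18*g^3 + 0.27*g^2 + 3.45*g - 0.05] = -0.54*g^2 + 0.54*g + 3.45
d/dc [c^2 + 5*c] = 2*c + 5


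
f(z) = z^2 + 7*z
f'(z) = 2*z + 7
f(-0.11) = -0.76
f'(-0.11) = 6.78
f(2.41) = 22.68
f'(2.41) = 11.82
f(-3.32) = -12.22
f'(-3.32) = 0.36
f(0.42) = 3.12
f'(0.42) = 7.84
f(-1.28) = -7.32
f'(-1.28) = 4.44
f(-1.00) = -6.00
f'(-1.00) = 5.00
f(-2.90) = -11.89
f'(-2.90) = 1.20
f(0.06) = 0.42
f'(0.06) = 7.12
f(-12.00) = 60.00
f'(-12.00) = -17.00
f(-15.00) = 120.00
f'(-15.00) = -23.00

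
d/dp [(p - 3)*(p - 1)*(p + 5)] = 3*p^2 + 2*p - 17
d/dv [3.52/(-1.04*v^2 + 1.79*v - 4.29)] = (7.3216*v - 6.3008)/(1.04*v^2 - 1.79*v + 4.29)^2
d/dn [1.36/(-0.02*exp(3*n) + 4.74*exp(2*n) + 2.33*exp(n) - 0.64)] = (0.0816*exp(2*n) - 12.8928*exp(n) - 3.1688)*exp(n)/(0.02*exp(3*n) - 4.74*exp(2*n) - 2.33*exp(n) + 0.64)^2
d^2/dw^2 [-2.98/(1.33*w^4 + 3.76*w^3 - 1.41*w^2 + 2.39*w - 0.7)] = ((47.5608*w^2 + 67.2288*w - 8.4036)*(1.33*w^4 + 3.76*w^3 - 1.41*w^2 + 2.39*w - 0.7) - 2.98*(5.32*w^3 + 11.28*w^2 - 2.82*w + 2.39)*(10.64*w^3 + 22.56*w^2 - 5.64*w + 4.78))/(1.33*w^4 + 3.76*w^3 - 1.41*w^2 + 2.39*w - 0.7)^3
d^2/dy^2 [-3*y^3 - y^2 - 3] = -18*y - 2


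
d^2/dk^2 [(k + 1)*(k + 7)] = 2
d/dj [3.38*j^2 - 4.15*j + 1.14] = 6.76*j - 4.15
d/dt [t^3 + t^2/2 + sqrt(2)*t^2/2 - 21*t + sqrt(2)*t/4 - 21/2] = 3*t^2 + t + sqrt(2)*t - 21 + sqrt(2)/4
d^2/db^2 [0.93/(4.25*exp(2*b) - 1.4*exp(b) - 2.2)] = ((1.302 - 15.81*exp(b))*(-4.25*exp(2*b) + 1.4*exp(b) + 2.2) - 0.93*(8.5*exp(b) - 1.4)*(17.0*exp(b) - 2.8)*exp(b))*exp(b)/(-4.25*exp(2*b) + 1.4*exp(b) + 2.2)^3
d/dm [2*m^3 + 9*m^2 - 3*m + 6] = 6*m^2 + 18*m - 3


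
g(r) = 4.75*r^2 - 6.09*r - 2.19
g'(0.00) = -6.09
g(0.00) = -2.19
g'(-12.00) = -120.09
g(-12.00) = 754.89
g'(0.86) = 2.08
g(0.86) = -3.91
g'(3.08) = 23.17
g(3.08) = 24.11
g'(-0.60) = -11.79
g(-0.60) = 3.17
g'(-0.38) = -9.70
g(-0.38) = 0.81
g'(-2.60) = -30.79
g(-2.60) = 45.75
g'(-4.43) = -48.18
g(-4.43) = 118.01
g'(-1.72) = -22.43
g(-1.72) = 22.34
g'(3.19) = 24.22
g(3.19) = 26.72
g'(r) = 9.5*r - 6.09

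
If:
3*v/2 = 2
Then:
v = 4/3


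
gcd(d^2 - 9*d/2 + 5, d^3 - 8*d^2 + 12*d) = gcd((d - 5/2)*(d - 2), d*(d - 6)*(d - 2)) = d - 2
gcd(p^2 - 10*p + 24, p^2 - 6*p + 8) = p - 4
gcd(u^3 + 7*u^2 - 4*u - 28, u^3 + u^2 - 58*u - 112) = u^2 + 9*u + 14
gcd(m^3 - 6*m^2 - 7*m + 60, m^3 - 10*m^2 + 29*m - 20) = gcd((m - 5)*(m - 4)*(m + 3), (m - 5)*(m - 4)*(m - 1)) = m^2 - 9*m + 20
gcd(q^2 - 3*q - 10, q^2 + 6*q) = 1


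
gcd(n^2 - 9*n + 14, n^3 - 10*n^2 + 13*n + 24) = 1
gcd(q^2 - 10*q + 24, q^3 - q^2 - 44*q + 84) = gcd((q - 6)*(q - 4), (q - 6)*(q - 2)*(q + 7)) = q - 6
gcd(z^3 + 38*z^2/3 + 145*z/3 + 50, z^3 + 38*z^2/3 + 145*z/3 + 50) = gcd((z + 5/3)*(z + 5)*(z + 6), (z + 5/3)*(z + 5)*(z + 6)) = z^3 + 38*z^2/3 + 145*z/3 + 50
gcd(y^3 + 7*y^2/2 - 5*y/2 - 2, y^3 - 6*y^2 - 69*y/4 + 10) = 1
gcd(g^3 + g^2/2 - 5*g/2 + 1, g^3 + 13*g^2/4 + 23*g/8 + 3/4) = g + 2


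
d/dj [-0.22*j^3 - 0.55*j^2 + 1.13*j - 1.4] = -0.66*j^2 - 1.1*j + 1.13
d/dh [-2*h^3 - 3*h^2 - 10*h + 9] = -6*h^2 - 6*h - 10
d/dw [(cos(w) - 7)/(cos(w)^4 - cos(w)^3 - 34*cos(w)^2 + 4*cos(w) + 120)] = (6*sin(w)^4 + 14*sin(w)^2 + 907*cos(w) - 15*cos(3*w) - 316)*sin(w)/(2*(cos(w) - 6)^2*(cos(w) - 2)^2*(cos(w) + 2)^2*(cos(w) + 5)^2)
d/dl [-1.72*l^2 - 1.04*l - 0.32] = -3.44*l - 1.04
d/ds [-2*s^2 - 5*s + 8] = -4*s - 5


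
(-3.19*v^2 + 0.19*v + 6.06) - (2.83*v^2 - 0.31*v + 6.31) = -6.02*v^2 + 0.5*v - 0.25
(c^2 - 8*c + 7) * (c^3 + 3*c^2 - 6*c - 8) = c^5 - 5*c^4 - 23*c^3 + 61*c^2 + 22*c - 56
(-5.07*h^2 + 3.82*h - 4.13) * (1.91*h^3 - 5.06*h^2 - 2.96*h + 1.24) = -9.6837*h^5 + 32.9504*h^4 - 12.2103*h^3 + 3.3038*h^2 + 16.9616*h - 5.1212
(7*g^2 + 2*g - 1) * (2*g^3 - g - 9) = 14*g^5 + 4*g^4 - 9*g^3 - 65*g^2 - 17*g + 9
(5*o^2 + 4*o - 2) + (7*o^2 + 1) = 12*o^2 + 4*o - 1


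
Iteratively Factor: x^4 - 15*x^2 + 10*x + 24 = (x + 1)*(x^3 - x^2 - 14*x + 24) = (x - 3)*(x + 1)*(x^2 + 2*x - 8) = (x - 3)*(x + 1)*(x + 4)*(x - 2)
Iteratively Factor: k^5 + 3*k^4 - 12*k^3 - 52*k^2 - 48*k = (k + 3)*(k^4 - 12*k^2 - 16*k) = k*(k + 3)*(k^3 - 12*k - 16) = k*(k + 2)*(k + 3)*(k^2 - 2*k - 8) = k*(k + 2)^2*(k + 3)*(k - 4)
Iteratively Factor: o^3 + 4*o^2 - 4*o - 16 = (o + 2)*(o^2 + 2*o - 8) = (o - 2)*(o + 2)*(o + 4)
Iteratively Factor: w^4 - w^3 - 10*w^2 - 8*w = (w)*(w^3 - w^2 - 10*w - 8) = w*(w + 2)*(w^2 - 3*w - 4) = w*(w - 4)*(w + 2)*(w + 1)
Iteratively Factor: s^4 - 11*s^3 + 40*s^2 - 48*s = (s)*(s^3 - 11*s^2 + 40*s - 48) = s*(s - 4)*(s^2 - 7*s + 12) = s*(s - 4)^2*(s - 3)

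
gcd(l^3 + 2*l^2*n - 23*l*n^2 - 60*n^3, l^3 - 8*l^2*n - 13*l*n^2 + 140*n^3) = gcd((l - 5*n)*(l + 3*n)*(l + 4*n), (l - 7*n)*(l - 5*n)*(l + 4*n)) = l^2 - l*n - 20*n^2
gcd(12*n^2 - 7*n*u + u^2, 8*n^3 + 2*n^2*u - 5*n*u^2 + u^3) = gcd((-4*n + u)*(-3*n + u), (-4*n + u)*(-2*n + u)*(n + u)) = -4*n + u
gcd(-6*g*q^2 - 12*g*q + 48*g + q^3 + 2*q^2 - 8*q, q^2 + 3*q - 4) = q + 4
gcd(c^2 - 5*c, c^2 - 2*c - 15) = c - 5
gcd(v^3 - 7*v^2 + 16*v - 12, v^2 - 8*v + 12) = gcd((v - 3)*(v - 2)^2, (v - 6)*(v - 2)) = v - 2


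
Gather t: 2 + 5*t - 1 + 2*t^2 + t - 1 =2*t^2 + 6*t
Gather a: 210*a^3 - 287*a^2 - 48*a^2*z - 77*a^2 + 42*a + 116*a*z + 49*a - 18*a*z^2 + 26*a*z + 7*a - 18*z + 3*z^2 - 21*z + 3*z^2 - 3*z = 210*a^3 + a^2*(-48*z - 364) + a*(-18*z^2 + 142*z + 98) + 6*z^2 - 42*z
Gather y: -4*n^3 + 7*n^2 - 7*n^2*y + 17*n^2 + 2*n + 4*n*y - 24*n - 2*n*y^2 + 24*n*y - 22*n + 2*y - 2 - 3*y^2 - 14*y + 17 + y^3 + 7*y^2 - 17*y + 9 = -4*n^3 + 24*n^2 - 44*n + y^3 + y^2*(4 - 2*n) + y*(-7*n^2 + 28*n - 29) + 24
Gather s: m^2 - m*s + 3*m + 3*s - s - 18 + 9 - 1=m^2 + 3*m + s*(2 - m) - 10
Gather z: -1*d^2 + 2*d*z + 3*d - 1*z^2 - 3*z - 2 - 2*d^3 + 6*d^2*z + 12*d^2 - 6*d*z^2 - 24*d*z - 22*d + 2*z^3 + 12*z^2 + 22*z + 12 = -2*d^3 + 11*d^2 - 19*d + 2*z^3 + z^2*(11 - 6*d) + z*(6*d^2 - 22*d + 19) + 10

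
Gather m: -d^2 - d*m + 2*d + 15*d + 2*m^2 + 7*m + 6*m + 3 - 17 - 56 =-d^2 + 17*d + 2*m^2 + m*(13 - d) - 70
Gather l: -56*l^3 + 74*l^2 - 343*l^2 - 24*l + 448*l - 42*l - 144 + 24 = -56*l^3 - 269*l^2 + 382*l - 120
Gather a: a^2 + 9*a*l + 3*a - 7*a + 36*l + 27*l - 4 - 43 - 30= a^2 + a*(9*l - 4) + 63*l - 77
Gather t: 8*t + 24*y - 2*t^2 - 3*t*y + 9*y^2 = -2*t^2 + t*(8 - 3*y) + 9*y^2 + 24*y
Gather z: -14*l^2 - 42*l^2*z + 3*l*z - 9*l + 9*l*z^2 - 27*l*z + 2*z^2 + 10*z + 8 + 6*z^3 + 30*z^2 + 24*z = -14*l^2 - 9*l + 6*z^3 + z^2*(9*l + 32) + z*(-42*l^2 - 24*l + 34) + 8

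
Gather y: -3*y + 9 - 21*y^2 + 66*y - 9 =-21*y^2 + 63*y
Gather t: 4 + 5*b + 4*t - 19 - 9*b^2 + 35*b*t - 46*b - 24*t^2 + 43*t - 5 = -9*b^2 - 41*b - 24*t^2 + t*(35*b + 47) - 20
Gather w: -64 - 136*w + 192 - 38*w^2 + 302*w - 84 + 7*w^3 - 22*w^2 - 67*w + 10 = 7*w^3 - 60*w^2 + 99*w + 54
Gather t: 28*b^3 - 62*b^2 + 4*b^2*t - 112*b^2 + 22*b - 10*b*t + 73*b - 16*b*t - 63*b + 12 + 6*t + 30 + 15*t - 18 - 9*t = 28*b^3 - 174*b^2 + 32*b + t*(4*b^2 - 26*b + 12) + 24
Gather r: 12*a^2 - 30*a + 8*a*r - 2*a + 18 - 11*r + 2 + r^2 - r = 12*a^2 - 32*a + r^2 + r*(8*a - 12) + 20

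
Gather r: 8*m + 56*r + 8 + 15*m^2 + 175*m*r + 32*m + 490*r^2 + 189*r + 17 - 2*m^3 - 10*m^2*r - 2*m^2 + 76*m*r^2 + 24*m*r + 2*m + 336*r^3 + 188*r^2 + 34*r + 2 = -2*m^3 + 13*m^2 + 42*m + 336*r^3 + r^2*(76*m + 678) + r*(-10*m^2 + 199*m + 279) + 27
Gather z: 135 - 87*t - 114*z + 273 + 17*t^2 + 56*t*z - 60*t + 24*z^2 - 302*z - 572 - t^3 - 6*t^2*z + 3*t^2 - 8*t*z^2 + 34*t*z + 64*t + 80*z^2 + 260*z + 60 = -t^3 + 20*t^2 - 83*t + z^2*(104 - 8*t) + z*(-6*t^2 + 90*t - 156) - 104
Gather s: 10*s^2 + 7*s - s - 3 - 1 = 10*s^2 + 6*s - 4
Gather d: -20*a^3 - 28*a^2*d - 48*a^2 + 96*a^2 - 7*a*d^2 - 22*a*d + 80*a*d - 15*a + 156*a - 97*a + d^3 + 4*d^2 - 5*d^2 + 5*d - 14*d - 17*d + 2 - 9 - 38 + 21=-20*a^3 + 48*a^2 + 44*a + d^3 + d^2*(-7*a - 1) + d*(-28*a^2 + 58*a - 26) - 24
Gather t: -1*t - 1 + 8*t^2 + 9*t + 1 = 8*t^2 + 8*t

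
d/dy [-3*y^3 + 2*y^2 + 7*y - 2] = -9*y^2 + 4*y + 7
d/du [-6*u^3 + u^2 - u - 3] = -18*u^2 + 2*u - 1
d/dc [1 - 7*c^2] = -14*c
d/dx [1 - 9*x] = -9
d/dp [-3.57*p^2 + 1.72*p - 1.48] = 1.72 - 7.14*p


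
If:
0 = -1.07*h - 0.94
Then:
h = -0.88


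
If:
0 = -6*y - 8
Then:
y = -4/3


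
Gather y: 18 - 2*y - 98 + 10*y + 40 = 8*y - 40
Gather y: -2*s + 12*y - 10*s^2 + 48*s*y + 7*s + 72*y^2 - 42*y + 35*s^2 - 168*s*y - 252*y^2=25*s^2 + 5*s - 180*y^2 + y*(-120*s - 30)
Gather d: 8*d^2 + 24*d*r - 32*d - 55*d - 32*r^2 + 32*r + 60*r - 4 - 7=8*d^2 + d*(24*r - 87) - 32*r^2 + 92*r - 11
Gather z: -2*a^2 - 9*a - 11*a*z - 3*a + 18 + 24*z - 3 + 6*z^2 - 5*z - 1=-2*a^2 - 12*a + 6*z^2 + z*(19 - 11*a) + 14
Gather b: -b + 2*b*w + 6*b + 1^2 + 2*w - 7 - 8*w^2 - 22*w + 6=b*(2*w + 5) - 8*w^2 - 20*w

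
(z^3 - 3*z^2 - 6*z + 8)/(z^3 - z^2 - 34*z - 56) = (z^2 - 5*z + 4)/(z^2 - 3*z - 28)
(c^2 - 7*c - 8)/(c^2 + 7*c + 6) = (c - 8)/(c + 6)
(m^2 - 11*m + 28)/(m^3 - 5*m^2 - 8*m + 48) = (m - 7)/(m^2 - m - 12)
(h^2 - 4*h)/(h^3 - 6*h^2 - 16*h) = (4 - h)/(-h^2 + 6*h + 16)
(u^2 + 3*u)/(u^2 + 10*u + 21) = u/(u + 7)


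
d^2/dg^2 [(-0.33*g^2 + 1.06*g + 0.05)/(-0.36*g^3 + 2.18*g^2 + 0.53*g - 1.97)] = (0.0855360000000002*g^6 - 0.824256000000001*g^5 + 5.291352*g^4 - 13.890812*g^3 + 16.155852*g^2 - 27.447516*g - 0.109648)/(0.046656*g^9 - 0.847584*g^8 + 4.926528*g^7 - 7.098632*g^6 - 16.52928*g^5 + 23.994342*g^4 + 17.699323*g^3 - 23.720967*g^2 - 6.170631*g + 7.645373)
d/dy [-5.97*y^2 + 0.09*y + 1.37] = 0.09 - 11.94*y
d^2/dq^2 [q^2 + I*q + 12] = 2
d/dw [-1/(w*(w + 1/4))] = 4*(8*w + 1)/(w^2*(4*w + 1)^2)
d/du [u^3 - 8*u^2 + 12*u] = 3*u^2 - 16*u + 12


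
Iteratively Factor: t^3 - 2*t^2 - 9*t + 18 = (t - 2)*(t^2 - 9) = (t - 3)*(t - 2)*(t + 3)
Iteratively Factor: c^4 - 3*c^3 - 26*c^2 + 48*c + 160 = (c + 2)*(c^3 - 5*c^2 - 16*c + 80) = (c + 2)*(c + 4)*(c^2 - 9*c + 20) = (c - 4)*(c + 2)*(c + 4)*(c - 5)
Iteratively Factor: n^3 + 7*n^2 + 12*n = (n + 4)*(n^2 + 3*n) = (n + 3)*(n + 4)*(n)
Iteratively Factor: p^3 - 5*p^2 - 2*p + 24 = (p - 3)*(p^2 - 2*p - 8) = (p - 4)*(p - 3)*(p + 2)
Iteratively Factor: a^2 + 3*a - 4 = (a - 1)*(a + 4)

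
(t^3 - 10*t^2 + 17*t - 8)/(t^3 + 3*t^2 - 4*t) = (t^2 - 9*t + 8)/(t*(t + 4))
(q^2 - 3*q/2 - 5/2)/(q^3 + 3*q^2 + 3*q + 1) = (q - 5/2)/(q^2 + 2*q + 1)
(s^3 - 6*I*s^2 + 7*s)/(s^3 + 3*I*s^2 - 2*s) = (s - 7*I)/(s + 2*I)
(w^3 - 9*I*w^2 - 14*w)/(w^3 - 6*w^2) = (w^2 - 9*I*w - 14)/(w*(w - 6))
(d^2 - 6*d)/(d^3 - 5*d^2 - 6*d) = 1/(d + 1)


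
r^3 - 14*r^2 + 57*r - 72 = (r - 8)*(r - 3)^2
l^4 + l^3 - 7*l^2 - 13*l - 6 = (l - 3)*(l + 1)^2*(l + 2)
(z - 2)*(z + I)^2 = z^3 - 2*z^2 + 2*I*z^2 - z - 4*I*z + 2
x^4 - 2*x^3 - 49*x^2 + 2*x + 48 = (x - 8)*(x - 1)*(x + 1)*(x + 6)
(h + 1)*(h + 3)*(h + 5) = h^3 + 9*h^2 + 23*h + 15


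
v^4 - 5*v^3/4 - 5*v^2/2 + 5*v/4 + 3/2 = (v - 2)*(v - 1)*(v + 3/4)*(v + 1)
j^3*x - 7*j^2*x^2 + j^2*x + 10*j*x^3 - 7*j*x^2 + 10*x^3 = (j - 5*x)*(j - 2*x)*(j*x + x)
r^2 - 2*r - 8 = (r - 4)*(r + 2)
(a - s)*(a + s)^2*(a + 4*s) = a^4 + 5*a^3*s + 3*a^2*s^2 - 5*a*s^3 - 4*s^4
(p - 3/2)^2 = p^2 - 3*p + 9/4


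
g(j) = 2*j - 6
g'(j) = 2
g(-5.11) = -16.22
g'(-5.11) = 2.00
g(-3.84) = -13.68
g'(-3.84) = 2.00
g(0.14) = -5.72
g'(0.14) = 2.00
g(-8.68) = -23.36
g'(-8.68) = 2.00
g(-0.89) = -7.78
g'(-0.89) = 2.00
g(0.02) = -5.96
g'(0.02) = 2.00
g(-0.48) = -6.96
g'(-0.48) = 2.00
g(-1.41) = -8.82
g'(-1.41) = 2.00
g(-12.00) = -30.00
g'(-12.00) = 2.00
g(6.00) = 6.00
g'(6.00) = 2.00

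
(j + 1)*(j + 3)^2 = j^3 + 7*j^2 + 15*j + 9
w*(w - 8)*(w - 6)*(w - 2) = w^4 - 16*w^3 + 76*w^2 - 96*w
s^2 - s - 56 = (s - 8)*(s + 7)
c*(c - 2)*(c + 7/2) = c^3 + 3*c^2/2 - 7*c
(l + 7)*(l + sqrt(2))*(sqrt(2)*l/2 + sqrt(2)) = sqrt(2)*l^3/2 + l^2 + 9*sqrt(2)*l^2/2 + 9*l + 7*sqrt(2)*l + 14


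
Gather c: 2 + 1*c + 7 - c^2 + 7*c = -c^2 + 8*c + 9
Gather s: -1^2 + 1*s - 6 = s - 7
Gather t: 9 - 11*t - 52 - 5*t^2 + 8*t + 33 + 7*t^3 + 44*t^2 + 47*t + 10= 7*t^3 + 39*t^2 + 44*t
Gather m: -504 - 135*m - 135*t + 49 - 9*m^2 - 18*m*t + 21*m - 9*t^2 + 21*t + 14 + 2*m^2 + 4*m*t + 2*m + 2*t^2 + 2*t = -7*m^2 + m*(-14*t - 112) - 7*t^2 - 112*t - 441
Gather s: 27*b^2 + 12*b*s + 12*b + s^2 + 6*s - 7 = 27*b^2 + 12*b + s^2 + s*(12*b + 6) - 7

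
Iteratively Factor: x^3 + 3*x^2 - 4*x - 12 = (x - 2)*(x^2 + 5*x + 6) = (x - 2)*(x + 2)*(x + 3)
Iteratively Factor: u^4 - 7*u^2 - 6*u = (u - 3)*(u^3 + 3*u^2 + 2*u) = u*(u - 3)*(u^2 + 3*u + 2) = u*(u - 3)*(u + 2)*(u + 1)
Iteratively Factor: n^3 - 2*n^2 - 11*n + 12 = (n - 1)*(n^2 - n - 12) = (n - 1)*(n + 3)*(n - 4)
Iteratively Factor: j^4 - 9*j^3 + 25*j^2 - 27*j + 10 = (j - 1)*(j^3 - 8*j^2 + 17*j - 10) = (j - 1)^2*(j^2 - 7*j + 10) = (j - 2)*(j - 1)^2*(j - 5)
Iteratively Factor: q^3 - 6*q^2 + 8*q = (q - 2)*(q^2 - 4*q) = q*(q - 2)*(q - 4)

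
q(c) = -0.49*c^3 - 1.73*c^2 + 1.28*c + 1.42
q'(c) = -1.47*c^2 - 3.46*c + 1.28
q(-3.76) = -1.80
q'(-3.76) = -6.49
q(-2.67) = -5.00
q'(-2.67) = 0.04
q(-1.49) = -2.71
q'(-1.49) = 3.17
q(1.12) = -0.00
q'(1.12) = -4.44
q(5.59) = -131.08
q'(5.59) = -64.00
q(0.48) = 1.58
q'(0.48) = -0.72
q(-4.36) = 3.56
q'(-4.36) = -11.58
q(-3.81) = -1.47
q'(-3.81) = -6.88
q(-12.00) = 583.66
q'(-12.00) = -168.88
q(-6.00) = 37.30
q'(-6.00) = -30.88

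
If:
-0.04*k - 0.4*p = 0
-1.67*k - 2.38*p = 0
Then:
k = 0.00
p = 0.00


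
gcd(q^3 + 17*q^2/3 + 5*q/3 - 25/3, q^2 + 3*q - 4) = q - 1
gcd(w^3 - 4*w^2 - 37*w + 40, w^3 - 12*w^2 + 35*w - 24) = w^2 - 9*w + 8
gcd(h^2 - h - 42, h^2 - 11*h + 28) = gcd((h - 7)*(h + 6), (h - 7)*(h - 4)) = h - 7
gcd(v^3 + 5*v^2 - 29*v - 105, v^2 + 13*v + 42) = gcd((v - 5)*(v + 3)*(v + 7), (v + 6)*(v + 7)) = v + 7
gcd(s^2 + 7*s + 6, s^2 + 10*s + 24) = s + 6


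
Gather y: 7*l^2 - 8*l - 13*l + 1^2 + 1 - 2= 7*l^2 - 21*l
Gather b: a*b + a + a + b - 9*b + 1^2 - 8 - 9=2*a + b*(a - 8) - 16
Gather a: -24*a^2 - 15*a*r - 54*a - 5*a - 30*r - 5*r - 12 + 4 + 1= -24*a^2 + a*(-15*r - 59) - 35*r - 7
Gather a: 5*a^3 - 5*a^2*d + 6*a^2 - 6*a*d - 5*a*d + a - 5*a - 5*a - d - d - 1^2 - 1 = 5*a^3 + a^2*(6 - 5*d) + a*(-11*d - 9) - 2*d - 2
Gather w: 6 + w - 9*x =w - 9*x + 6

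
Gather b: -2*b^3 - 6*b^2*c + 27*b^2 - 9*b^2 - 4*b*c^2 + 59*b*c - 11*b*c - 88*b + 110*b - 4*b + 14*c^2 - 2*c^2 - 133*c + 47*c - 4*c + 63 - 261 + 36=-2*b^3 + b^2*(18 - 6*c) + b*(-4*c^2 + 48*c + 18) + 12*c^2 - 90*c - 162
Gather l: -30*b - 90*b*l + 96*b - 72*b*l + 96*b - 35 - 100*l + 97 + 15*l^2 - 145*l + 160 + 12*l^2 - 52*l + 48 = 162*b + 27*l^2 + l*(-162*b - 297) + 270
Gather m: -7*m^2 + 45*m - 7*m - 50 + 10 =-7*m^2 + 38*m - 40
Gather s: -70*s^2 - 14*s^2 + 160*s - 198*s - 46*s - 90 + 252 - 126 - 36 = -84*s^2 - 84*s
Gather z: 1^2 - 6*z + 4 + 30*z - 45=24*z - 40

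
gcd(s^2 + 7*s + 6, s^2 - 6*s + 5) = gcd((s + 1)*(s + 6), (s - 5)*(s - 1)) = 1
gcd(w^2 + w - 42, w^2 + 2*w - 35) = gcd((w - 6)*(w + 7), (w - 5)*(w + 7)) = w + 7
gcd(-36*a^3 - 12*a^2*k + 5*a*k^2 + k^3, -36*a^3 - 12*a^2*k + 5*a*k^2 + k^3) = 36*a^3 + 12*a^2*k - 5*a*k^2 - k^3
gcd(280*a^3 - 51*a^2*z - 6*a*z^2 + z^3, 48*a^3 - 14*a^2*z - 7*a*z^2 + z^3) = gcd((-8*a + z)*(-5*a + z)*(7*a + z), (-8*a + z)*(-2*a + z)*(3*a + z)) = -8*a + z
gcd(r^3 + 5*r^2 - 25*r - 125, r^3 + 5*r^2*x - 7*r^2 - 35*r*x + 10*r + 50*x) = r - 5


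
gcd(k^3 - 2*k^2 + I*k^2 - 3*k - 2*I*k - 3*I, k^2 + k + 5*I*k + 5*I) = k + 1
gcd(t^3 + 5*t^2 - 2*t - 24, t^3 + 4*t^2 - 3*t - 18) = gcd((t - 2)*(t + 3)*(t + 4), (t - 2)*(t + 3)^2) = t^2 + t - 6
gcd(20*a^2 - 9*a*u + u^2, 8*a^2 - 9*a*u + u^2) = 1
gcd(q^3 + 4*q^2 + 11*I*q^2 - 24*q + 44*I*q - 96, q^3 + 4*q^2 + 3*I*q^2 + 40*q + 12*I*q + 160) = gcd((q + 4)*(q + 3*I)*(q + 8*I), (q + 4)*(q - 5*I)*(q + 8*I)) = q^2 + q*(4 + 8*I) + 32*I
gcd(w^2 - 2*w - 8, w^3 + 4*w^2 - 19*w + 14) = 1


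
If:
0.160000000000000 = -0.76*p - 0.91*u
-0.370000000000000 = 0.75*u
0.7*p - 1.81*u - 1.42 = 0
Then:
No Solution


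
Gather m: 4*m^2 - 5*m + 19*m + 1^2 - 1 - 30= 4*m^2 + 14*m - 30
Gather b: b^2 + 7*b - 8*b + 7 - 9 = b^2 - b - 2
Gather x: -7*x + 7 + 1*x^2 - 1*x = x^2 - 8*x + 7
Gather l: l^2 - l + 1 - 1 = l^2 - l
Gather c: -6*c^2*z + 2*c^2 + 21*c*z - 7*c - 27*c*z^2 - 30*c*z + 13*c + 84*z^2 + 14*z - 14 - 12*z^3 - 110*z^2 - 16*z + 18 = c^2*(2 - 6*z) + c*(-27*z^2 - 9*z + 6) - 12*z^3 - 26*z^2 - 2*z + 4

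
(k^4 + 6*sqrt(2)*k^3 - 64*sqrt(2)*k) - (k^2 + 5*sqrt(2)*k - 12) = k^4 + 6*sqrt(2)*k^3 - k^2 - 69*sqrt(2)*k + 12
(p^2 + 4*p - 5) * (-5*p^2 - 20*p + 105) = -5*p^4 - 40*p^3 + 50*p^2 + 520*p - 525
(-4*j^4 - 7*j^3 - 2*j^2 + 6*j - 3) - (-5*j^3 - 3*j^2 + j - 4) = -4*j^4 - 2*j^3 + j^2 + 5*j + 1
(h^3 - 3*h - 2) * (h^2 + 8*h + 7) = h^5 + 8*h^4 + 4*h^3 - 26*h^2 - 37*h - 14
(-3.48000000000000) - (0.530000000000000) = -4.01000000000000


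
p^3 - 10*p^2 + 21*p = p*(p - 7)*(p - 3)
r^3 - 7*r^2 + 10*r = r*(r - 5)*(r - 2)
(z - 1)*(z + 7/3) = z^2 + 4*z/3 - 7/3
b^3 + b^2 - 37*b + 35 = (b - 5)*(b - 1)*(b + 7)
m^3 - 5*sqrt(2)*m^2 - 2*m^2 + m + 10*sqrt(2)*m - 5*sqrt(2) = (m - 1)^2*(m - 5*sqrt(2))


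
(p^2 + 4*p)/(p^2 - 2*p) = (p + 4)/(p - 2)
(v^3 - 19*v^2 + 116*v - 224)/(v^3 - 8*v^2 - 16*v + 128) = (v - 7)/(v + 4)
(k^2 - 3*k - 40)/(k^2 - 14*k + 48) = (k + 5)/(k - 6)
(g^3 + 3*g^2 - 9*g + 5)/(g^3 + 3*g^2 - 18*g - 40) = (g^2 - 2*g + 1)/(g^2 - 2*g - 8)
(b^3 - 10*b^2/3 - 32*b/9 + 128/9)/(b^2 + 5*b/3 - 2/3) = (9*b^2 - 48*b + 64)/(3*(3*b - 1))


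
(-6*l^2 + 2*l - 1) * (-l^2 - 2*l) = 6*l^4 + 10*l^3 - 3*l^2 + 2*l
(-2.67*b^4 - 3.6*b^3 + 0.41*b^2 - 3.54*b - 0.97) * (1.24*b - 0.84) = -3.3108*b^5 - 2.2212*b^4 + 3.5324*b^3 - 4.734*b^2 + 1.7708*b + 0.8148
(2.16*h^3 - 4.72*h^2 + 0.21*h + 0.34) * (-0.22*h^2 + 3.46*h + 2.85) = -0.4752*h^5 + 8.512*h^4 - 10.2214*h^3 - 12.8002*h^2 + 1.7749*h + 0.969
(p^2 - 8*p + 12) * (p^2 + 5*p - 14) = p^4 - 3*p^3 - 42*p^2 + 172*p - 168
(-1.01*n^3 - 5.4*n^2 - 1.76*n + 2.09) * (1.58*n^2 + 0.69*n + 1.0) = -1.5958*n^5 - 9.2289*n^4 - 7.5168*n^3 - 3.3122*n^2 - 0.3179*n + 2.09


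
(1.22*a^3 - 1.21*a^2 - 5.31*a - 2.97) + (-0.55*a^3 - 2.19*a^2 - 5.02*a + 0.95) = 0.67*a^3 - 3.4*a^2 - 10.33*a - 2.02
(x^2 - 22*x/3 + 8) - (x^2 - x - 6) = 14 - 19*x/3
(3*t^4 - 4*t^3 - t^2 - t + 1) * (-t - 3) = -3*t^5 - 5*t^4 + 13*t^3 + 4*t^2 + 2*t - 3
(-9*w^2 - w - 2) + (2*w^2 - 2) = -7*w^2 - w - 4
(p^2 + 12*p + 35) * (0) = 0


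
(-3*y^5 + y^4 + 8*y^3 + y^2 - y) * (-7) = 21*y^5 - 7*y^4 - 56*y^3 - 7*y^2 + 7*y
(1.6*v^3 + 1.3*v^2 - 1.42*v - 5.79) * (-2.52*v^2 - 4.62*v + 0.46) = -4.032*v^5 - 10.668*v^4 - 1.6916*v^3 + 21.7492*v^2 + 26.0966*v - 2.6634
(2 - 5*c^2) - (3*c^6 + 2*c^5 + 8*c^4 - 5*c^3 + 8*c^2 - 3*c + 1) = -3*c^6 - 2*c^5 - 8*c^4 + 5*c^3 - 13*c^2 + 3*c + 1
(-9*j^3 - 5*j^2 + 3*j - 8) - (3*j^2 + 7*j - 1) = -9*j^3 - 8*j^2 - 4*j - 7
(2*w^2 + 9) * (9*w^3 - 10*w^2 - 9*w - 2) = 18*w^5 - 20*w^4 + 63*w^3 - 94*w^2 - 81*w - 18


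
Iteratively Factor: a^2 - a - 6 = (a + 2)*(a - 3)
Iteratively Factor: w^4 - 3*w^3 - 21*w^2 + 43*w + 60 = (w + 4)*(w^3 - 7*w^2 + 7*w + 15) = (w - 3)*(w + 4)*(w^2 - 4*w - 5) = (w - 5)*(w - 3)*(w + 4)*(w + 1)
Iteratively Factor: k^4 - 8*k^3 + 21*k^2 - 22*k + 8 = (k - 4)*(k^3 - 4*k^2 + 5*k - 2) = (k - 4)*(k - 1)*(k^2 - 3*k + 2) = (k - 4)*(k - 2)*(k - 1)*(k - 1)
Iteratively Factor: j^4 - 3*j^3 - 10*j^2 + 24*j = (j - 4)*(j^3 + j^2 - 6*j) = (j - 4)*(j + 3)*(j^2 - 2*j) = (j - 4)*(j - 2)*(j + 3)*(j)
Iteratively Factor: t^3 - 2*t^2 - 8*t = (t - 4)*(t^2 + 2*t) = (t - 4)*(t + 2)*(t)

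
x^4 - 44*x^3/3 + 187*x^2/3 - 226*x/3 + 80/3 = (x - 8)*(x - 5)*(x - 1)*(x - 2/3)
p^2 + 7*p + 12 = (p + 3)*(p + 4)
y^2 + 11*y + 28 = (y + 4)*(y + 7)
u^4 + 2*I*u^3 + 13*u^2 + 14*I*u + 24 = (u - 3*I)*(u - I)*(u + 2*I)*(u + 4*I)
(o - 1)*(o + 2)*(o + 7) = o^3 + 8*o^2 + 5*o - 14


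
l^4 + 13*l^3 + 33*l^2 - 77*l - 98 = (l - 2)*(l + 1)*(l + 7)^2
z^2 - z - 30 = (z - 6)*(z + 5)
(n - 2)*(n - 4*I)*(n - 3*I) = n^3 - 2*n^2 - 7*I*n^2 - 12*n + 14*I*n + 24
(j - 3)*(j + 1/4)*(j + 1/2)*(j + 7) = j^4 + 19*j^3/4 - 143*j^2/8 - 61*j/4 - 21/8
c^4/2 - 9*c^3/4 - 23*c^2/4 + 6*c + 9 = (c/2 + 1)*(c - 6)*(c - 3/2)*(c + 1)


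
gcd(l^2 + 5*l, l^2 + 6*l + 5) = l + 5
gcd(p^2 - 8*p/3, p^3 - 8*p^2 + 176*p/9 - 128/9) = p - 8/3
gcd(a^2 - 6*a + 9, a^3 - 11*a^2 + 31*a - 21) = a - 3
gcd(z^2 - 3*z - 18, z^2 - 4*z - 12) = z - 6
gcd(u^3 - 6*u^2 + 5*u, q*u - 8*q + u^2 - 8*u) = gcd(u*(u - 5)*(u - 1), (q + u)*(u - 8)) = 1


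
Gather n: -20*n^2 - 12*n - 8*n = -20*n^2 - 20*n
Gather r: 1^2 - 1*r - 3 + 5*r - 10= 4*r - 12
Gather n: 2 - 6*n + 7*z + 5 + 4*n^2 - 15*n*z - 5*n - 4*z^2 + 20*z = 4*n^2 + n*(-15*z - 11) - 4*z^2 + 27*z + 7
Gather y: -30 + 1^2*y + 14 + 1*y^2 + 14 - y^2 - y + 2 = 0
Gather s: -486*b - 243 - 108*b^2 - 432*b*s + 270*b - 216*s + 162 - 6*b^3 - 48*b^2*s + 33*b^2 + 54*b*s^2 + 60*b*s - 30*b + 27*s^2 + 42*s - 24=-6*b^3 - 75*b^2 - 246*b + s^2*(54*b + 27) + s*(-48*b^2 - 372*b - 174) - 105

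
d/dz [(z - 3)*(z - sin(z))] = z + (3 - z)*(cos(z) - 1) - sin(z)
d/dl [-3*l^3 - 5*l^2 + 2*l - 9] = -9*l^2 - 10*l + 2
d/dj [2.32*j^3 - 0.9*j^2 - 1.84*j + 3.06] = 6.96*j^2 - 1.8*j - 1.84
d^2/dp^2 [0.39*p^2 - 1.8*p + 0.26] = 0.780000000000000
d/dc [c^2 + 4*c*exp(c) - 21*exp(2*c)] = 4*c*exp(c) + 2*c - 42*exp(2*c) + 4*exp(c)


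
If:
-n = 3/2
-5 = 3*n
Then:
No Solution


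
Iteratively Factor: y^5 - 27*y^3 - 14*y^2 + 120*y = (y - 2)*(y^4 + 2*y^3 - 23*y^2 - 60*y) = (y - 5)*(y - 2)*(y^3 + 7*y^2 + 12*y) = y*(y - 5)*(y - 2)*(y^2 + 7*y + 12) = y*(y - 5)*(y - 2)*(y + 3)*(y + 4)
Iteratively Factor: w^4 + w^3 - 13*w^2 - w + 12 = (w - 3)*(w^3 + 4*w^2 - w - 4) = (w - 3)*(w + 1)*(w^2 + 3*w - 4) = (w - 3)*(w - 1)*(w + 1)*(w + 4)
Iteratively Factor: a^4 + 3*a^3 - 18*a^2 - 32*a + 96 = (a - 3)*(a^3 + 6*a^2 - 32) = (a - 3)*(a + 4)*(a^2 + 2*a - 8) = (a - 3)*(a - 2)*(a + 4)*(a + 4)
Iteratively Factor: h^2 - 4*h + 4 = (h - 2)*(h - 2)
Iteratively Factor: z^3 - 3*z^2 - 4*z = (z)*(z^2 - 3*z - 4) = z*(z + 1)*(z - 4)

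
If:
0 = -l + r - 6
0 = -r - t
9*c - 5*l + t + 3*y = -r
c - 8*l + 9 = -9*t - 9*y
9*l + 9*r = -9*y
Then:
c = -459/304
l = -873/304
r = 951/304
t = -951/304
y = -39/152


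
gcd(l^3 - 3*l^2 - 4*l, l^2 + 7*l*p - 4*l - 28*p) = l - 4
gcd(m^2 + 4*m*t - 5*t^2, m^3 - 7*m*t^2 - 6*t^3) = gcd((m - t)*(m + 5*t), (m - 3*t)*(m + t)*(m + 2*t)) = 1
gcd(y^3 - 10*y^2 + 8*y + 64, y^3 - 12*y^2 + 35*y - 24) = y - 8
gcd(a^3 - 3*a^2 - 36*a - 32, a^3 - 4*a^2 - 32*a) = a^2 - 4*a - 32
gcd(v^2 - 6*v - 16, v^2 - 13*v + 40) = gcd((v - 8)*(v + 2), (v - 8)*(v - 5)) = v - 8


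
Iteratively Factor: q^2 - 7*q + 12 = (q - 4)*(q - 3)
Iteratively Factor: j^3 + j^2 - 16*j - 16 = (j + 4)*(j^2 - 3*j - 4) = (j - 4)*(j + 4)*(j + 1)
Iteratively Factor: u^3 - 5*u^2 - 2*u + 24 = (u + 2)*(u^2 - 7*u + 12) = (u - 3)*(u + 2)*(u - 4)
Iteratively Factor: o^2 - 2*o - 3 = (o - 3)*(o + 1)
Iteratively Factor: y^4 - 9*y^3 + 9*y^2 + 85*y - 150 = (y + 3)*(y^3 - 12*y^2 + 45*y - 50) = (y - 5)*(y + 3)*(y^2 - 7*y + 10) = (y - 5)*(y - 2)*(y + 3)*(y - 5)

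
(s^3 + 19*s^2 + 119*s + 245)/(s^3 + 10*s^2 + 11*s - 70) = (s + 7)/(s - 2)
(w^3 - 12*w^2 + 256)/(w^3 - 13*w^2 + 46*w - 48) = (w^2 - 4*w - 32)/(w^2 - 5*w + 6)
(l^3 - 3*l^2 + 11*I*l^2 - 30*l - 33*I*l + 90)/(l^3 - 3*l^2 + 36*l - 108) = (l + 5*I)/(l - 6*I)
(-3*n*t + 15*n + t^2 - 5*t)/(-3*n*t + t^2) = (t - 5)/t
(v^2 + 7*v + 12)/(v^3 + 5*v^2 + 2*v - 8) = (v + 3)/(v^2 + v - 2)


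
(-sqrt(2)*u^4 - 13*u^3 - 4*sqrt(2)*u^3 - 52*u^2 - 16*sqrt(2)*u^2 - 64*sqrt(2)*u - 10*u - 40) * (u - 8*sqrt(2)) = -sqrt(2)*u^5 - 4*sqrt(2)*u^4 + 3*u^4 + 12*u^3 + 88*sqrt(2)*u^3 + 246*u^2 + 352*sqrt(2)*u^2 + 80*sqrt(2)*u + 984*u + 320*sqrt(2)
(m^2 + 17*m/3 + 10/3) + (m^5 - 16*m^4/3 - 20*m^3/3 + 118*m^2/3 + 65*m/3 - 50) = m^5 - 16*m^4/3 - 20*m^3/3 + 121*m^2/3 + 82*m/3 - 140/3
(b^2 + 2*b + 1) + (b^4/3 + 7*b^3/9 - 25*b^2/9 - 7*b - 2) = b^4/3 + 7*b^3/9 - 16*b^2/9 - 5*b - 1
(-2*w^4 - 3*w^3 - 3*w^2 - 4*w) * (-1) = 2*w^4 + 3*w^3 + 3*w^2 + 4*w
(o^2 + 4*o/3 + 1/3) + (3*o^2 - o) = 4*o^2 + o/3 + 1/3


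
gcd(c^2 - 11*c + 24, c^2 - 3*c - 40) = c - 8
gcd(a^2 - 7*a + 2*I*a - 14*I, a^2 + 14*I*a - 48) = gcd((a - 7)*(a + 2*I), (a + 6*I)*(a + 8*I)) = 1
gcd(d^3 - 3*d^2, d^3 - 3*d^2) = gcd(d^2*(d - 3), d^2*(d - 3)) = d^3 - 3*d^2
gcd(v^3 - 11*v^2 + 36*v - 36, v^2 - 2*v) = v - 2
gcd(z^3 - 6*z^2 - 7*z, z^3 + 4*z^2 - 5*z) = z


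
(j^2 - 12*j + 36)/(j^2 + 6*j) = (j^2 - 12*j + 36)/(j*(j + 6))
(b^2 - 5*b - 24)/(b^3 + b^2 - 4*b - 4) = (b^2 - 5*b - 24)/(b^3 + b^2 - 4*b - 4)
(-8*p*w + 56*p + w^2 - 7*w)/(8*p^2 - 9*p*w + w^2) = (7 - w)/(p - w)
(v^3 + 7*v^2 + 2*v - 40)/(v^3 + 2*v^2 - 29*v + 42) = (v^2 + 9*v + 20)/(v^2 + 4*v - 21)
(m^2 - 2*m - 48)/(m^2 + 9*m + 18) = (m - 8)/(m + 3)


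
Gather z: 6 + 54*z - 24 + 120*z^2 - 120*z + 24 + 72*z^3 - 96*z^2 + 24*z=72*z^3 + 24*z^2 - 42*z + 6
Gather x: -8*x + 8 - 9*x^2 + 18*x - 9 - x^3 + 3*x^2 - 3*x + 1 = -x^3 - 6*x^2 + 7*x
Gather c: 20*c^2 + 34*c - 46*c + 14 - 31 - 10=20*c^2 - 12*c - 27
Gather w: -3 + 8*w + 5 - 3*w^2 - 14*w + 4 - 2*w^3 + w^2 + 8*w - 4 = -2*w^3 - 2*w^2 + 2*w + 2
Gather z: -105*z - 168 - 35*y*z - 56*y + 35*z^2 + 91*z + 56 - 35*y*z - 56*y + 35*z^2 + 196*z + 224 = -112*y + 70*z^2 + z*(182 - 70*y) + 112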